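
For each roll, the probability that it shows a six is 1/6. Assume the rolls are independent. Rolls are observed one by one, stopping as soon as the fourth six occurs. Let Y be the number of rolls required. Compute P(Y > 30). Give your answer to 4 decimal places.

0.2396

Needing more than 30 rolls ⇔ fewer than 4 successes in the first 30. With X ~ Binomial(30, 0.166667), P(Y > 30) = P(X ≤ 3).
  k=0: C(30,0)·0.166667^0·0.833333^30 = 0.004213
  k=1: C(30,1)·0.166667^1·0.833333^29 = 0.025276
  k=2: C(30,2)·0.166667^2·0.833333^28 = 0.073301
  k=3: C(30,3)·0.166667^3·0.833333^27 = 0.136829
P(X ≤ 3) = 0.239620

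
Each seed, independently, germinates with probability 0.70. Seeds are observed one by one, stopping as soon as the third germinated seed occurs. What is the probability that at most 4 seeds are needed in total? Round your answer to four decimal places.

0.6517

Finishing within 4 seeds ⇔ at least 3 successes in the first 4. With X ~ Binomial(4, 0.70), P(Y ≤ 4) = 1 − P(X ≤ 2).
  k=0: C(4,0)·0.70^0·0.30^4 = 0.008100
  k=1: C(4,1)·0.70^1·0.30^3 = 0.075600
  k=2: C(4,2)·0.70^2·0.30^2 = 0.264600
1 − 0.348300 = 0.651700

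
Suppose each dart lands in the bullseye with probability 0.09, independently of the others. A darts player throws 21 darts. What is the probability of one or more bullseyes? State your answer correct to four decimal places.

0.8620

P(at least one) = 1 − P(none) = 1 − (1 − 0.09)^21
= 1 − 0.137997 = 0.862003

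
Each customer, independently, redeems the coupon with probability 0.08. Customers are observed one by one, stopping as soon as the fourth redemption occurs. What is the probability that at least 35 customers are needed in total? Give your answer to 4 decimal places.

Needing more than 34 customers ⇔ fewer than 4 successes in the first 34. With X ~ Binomial(34, 0.08), P(Y > 34) = P(X ≤ 3).
  k=0: C(34,0)·0.08^0·0.92^34 = 0.058720
  k=1: C(34,1)·0.08^1·0.92^33 = 0.173607
  k=2: C(34,2)·0.08^2·0.92^32 = 0.249088
  k=3: C(34,3)·0.08^3·0.92^31 = 0.231038
P(X ≤ 3) = 0.712454

0.7125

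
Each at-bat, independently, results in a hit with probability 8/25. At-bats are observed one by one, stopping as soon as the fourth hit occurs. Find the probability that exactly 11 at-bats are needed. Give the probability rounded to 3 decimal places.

Y = trial on which the fourth success occurs; negative binomial, r=4, p=0.32.
P(Y=11) = C(10,3) · p^4 · (1−p)^7
= 120 · 0.010486 · 0.06723 = 0.08459

0.085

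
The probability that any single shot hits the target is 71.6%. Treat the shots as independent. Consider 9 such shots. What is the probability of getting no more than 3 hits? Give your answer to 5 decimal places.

0.01921

X ~ Binomial(9, 0.716); P(X ≤ 3) = Σ C(9,k) p^k (1−p)^(9−k) over k:
  k=0: C(9,0)·0.716^0·0.284^9 = 0.0000120
  k=1: C(9,1)·0.716^1·0.284^8 = 0.0002727
  k=2: C(9,2)·0.716^2·0.284^7 = 0.0027502
  k=3: C(9,3)·0.716^3·0.284^6 = 0.0161781
Total = 0.0192130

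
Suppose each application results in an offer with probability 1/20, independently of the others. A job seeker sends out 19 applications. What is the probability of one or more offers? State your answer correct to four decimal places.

0.6226

P(at least one) = 1 − P(none) = 1 − (1 − 0.05)^19
= 1 − 0.377354 = 0.622646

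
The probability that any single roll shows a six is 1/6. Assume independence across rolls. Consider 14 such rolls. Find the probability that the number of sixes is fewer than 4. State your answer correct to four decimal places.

0.8063

X ~ Binomial(14, 0.166667); P(X ≤ 3) = Σ C(14,k) p^k (1−p)^(14−k) over k:
  k=0: C(14,0)·0.166667^0·0.833333^14 = 0.077887
  k=1: C(14,1)·0.166667^1·0.833333^13 = 0.218082
  k=2: C(14,2)·0.166667^2·0.833333^12 = 0.283507
  k=3: C(14,3)·0.166667^3·0.833333^11 = 0.226806
Total = 0.806282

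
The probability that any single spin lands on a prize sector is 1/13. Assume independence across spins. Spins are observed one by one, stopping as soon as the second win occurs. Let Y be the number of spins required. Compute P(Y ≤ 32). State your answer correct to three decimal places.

0.717

Finishing within 32 spins ⇔ at least 2 successes in the first 32. With X ~ Binomial(32, 0.076923), P(Y ≤ 32) = 1 − P(X ≤ 1).
  k=0: C(32,0)·0.076923^0·0.923077^32 = 0.07720
  k=1: C(32,1)·0.076923^1·0.923077^31 = 0.20586
1 − 0.28306 = 0.71694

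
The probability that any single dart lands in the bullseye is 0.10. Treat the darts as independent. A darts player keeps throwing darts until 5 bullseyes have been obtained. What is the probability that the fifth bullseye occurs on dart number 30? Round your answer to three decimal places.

Y = trial on which the fifth success occurs; negative binomial, r=5, p=0.10.
P(Y=30) = C(29,4) · p^5 · (1−p)^25
= 23751 · 1e-05 · 0.07179 = 0.01705

0.017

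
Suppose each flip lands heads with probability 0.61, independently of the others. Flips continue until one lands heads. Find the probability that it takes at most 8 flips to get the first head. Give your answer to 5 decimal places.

Y = number of flips to the first success; geometric, p = 0.61.
P(Y ≤ 8) = 1 − (1−p)^8 = 1 − 0.0005352 = 0.9994648

0.99946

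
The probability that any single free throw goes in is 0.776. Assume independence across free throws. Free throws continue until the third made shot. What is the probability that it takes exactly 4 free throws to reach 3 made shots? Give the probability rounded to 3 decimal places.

0.314

Y = trial on which the third success occurs; negative binomial, r=3, p=0.776.
P(Y=4) = C(3,2) · p^3 · (1−p)^1
= 3 · 0.46729 · 0.224 = 0.31402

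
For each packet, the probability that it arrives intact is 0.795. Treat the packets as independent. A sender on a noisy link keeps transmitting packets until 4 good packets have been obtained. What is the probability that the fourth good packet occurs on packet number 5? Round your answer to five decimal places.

0.32755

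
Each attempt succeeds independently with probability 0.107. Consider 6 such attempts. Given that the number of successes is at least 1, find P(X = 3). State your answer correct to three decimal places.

X ~ Binomial(6, 0.107). Want P(X=3 | X≥1) = P(X=3) / P(X≥1).
P(X=3) = C(6,3)·0.107^3·0.893^3 = 0.01745
P(X≥1) = 1 − 0.50712 = 0.49288
Ratio = 0.01745 / 0.49288 = 0.03540

0.035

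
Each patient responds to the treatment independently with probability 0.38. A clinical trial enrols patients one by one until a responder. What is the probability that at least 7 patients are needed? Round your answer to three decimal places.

Y = number of patients to the first success; geometric, p = 0.38.
P(Y > 6) = P(first 6 all fail) = (1−p)^6 = 0.05680

0.057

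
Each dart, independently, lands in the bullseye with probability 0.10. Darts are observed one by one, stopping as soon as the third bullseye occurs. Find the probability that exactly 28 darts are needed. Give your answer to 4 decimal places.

0.0252

Y = trial on which the third success occurs; negative binomial, r=3, p=0.10.
P(Y=28) = C(27,2) · p^3 · (1−p)^25
= 351 · 0.001 · 0.07179 = 0.025198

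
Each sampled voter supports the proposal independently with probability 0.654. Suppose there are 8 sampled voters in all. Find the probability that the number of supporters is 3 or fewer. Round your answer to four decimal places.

X ~ Binomial(8, 0.654); P(X ≤ 3) = Σ C(8,k) p^k (1−p)^(8−k) over k:
  k=0: C(8,0)·0.654^0·0.346^8 = 0.000205
  k=1: C(8,1)·0.654^1·0.346^7 = 0.003106
  k=2: C(8,2)·0.654^2·0.346^6 = 0.020548
  k=3: C(8,3)·0.654^3·0.346^5 = 0.077679
Total = 0.101538

0.1015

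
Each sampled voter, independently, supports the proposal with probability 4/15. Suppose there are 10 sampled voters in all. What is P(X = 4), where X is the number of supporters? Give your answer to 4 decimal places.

0.1652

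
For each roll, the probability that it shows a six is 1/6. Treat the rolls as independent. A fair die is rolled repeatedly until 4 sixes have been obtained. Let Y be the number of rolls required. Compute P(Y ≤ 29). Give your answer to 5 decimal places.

0.73575

Finishing within 29 rolls ⇔ at least 4 successes in the first 29. With X ~ Binomial(29, 0.166667), P(Y ≤ 29) = 1 − P(X ≤ 3).
  k=0: C(29,0)·0.166667^0·0.833333^29 = 0.0050553
  k=1: C(29,1)·0.166667^1·0.833333^28 = 0.0293205
  k=2: C(29,2)·0.166667^2·0.833333^27 = 0.0820975
  k=3: C(29,3)·0.166667^3·0.833333^26 = 0.1477755
1 − 0.2642488 = 0.7357512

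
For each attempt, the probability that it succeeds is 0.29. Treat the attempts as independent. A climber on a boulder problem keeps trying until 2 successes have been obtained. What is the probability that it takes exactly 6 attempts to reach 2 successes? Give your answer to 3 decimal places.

Y = trial on which the second success occurs; negative binomial, r=2, p=0.29.
P(Y=6) = C(5,1) · p^2 · (1−p)^4
= 5 · 0.0841 · 0.25412 = 0.10686

0.107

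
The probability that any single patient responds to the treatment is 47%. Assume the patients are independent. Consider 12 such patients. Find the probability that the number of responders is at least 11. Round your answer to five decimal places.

X ~ Binomial(12, 0.47); P(X ≥ 11) = Σ C(12,k) p^k (1−p)^(12−k) over k:
  k=11: C(12,11)·0.47^11·0.53^1 = 0.0015723
  k=12: C(12,12)·0.47^12·0.53^0 = 0.0001162
Total = 0.0016885

0.00169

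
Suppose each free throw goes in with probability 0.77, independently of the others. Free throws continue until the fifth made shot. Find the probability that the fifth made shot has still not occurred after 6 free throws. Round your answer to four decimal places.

Needing more than 6 free throws ⇔ fewer than 5 successes in the first 6. With X ~ Binomial(6, 0.77), P(Y > 6) = P(X ≤ 4).
  k=0: C(6,0)·0.77^0·0.23^6 = 0.000148
  k=1: C(6,1)·0.77^1·0.23^5 = 0.002974
  k=2: C(6,2)·0.77^2·0.23^4 = 0.024888
  k=3: C(6,3)·0.77^3·0.23^3 = 0.111093
  k=4: C(6,4)·0.77^4·0.23^2 = 0.278939
P(X ≤ 4) = 0.418041

0.4180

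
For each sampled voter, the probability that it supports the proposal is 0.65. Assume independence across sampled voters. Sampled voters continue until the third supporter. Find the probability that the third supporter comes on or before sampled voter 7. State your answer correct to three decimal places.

Finishing within 7 sampled voters ⇔ at least 3 successes in the first 7. With X ~ Binomial(7, 0.65), P(Y ≤ 7) = 1 − P(X ≤ 2).
  k=0: C(7,0)·0.65^0·0.35^7 = 0.00064
  k=1: C(7,1)·0.65^1·0.35^6 = 0.00836
  k=2: C(7,2)·0.65^2·0.35^5 = 0.04660
1 − 0.05561 = 0.94439

0.944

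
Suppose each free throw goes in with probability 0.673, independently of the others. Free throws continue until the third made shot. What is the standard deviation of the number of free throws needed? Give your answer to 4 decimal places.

Y = total free throws until the third success; negative binomial with r=3, p=0.673.
SD(Y) = √[r(1−p)/p²] = √(2.165902) = 1.471701

1.4717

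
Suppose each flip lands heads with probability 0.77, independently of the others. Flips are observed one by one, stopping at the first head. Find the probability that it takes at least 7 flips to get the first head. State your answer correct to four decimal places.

0.0001

Y = number of flips to the first success; geometric, p = 0.77.
P(Y > 6) = P(first 6 all fail) = (1−p)^6 = 0.000148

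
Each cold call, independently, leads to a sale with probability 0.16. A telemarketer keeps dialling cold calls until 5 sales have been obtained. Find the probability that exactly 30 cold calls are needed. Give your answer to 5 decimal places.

0.03186

Y = trial on which the fifth success occurs; negative binomial, r=5, p=0.16.
P(Y=30) = C(29,4) · p^5 · (1−p)^25
= 23751 · 0.00010486 · 0.012793 = 0.0318613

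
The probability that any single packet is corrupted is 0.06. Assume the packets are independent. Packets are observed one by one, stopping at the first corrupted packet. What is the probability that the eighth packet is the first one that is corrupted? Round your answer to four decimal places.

Geometric (trials to first success), p = 0.06.
P(Y = 8) = (1−p)^7 · p = 0.64848 · 0.06 = 0.038909

0.0389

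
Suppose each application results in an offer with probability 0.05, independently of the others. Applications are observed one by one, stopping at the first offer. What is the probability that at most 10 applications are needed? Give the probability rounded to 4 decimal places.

0.4013

Y = number of applications to the first success; geometric, p = 0.05.
P(Y ≤ 10) = 1 − (1−p)^10 = 1 − 0.598737 = 0.401263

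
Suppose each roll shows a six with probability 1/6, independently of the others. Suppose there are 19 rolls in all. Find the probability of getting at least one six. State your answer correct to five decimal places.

P(at least one) = 1 − P(none) = 1 − (1 − 0.166667)^19
= 1 − 0.0313009 = 0.9686991

0.96870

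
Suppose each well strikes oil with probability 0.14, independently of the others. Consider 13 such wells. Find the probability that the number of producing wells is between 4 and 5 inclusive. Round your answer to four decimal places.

0.0914

X ~ Binomial(13, 0.14); P(4 ≤ X ≤ 5) = Σ C(13,k) p^k (1−p)^(13−k) over k:
  k=4: C(13,4)·0.14^4·0.86^9 = 0.070681
  k=5: C(13,5)·0.14^5·0.86^8 = 0.020711
Total = 0.091393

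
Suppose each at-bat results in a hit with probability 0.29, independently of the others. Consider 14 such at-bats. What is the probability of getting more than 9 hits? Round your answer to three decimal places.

0.001

X ~ Binomial(14, 0.29); P(X ≥ 10) = Σ C(14,k) p^k (1−p)^(14−k) over k:
  k=10: C(14,10)·0.29^10·0.71^4 = 0.00107
  k=11: C(14,11)·0.29^11·0.71^3 = 0.00016
  k=12: C(14,12)·0.29^12·0.71^2 = 0.00002
  k=13: C(14,13)·0.29^13·0.71^1 = 0.00000
  k=14: C(14,14)·0.29^14·0.71^0 = 0.00000
Total = 0.00125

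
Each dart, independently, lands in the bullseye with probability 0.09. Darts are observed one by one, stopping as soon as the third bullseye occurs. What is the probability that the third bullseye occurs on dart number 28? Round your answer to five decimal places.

0.02421

Y = trial on which the third success occurs; negative binomial, r=3, p=0.09.
P(Y=28) = C(27,2) · p^3 · (1−p)^25
= 351 · 0.000729 · 0.094631 = 0.0242142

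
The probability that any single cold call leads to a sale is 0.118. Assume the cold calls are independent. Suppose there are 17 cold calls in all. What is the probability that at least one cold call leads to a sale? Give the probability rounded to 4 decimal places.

0.8817

P(at least one) = 1 − P(none) = 1 − (1 − 0.118)^17
= 1 − 0.118295 = 0.881705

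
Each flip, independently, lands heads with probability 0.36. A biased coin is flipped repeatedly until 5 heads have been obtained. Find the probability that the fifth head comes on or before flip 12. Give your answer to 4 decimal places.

0.4459

Finishing within 12 flips ⇔ at least 5 successes in the first 12. With X ~ Binomial(12, 0.36), P(Y ≤ 12) = 1 − P(X ≤ 4).
  k=0: C(12,0)·0.36^0·0.64^12 = 0.004722
  k=1: C(12,1)·0.36^1·0.64^11 = 0.031876
  k=2: C(12,2)·0.36^2·0.64^10 = 0.098616
  k=3: C(12,3)·0.36^3·0.64^9 = 0.184906
  k=4: C(12,4)·0.36^4·0.64^8 = 0.234021
1 − 0.554141 = 0.445859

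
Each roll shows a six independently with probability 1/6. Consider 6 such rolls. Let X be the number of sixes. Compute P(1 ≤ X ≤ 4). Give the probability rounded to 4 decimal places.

0.6644

X ~ Binomial(6, 0.166667); P(1 ≤ X ≤ 4) = Σ C(6,k) p^k (1−p)^(6−k) over k:
  k=1: C(6,1)·0.166667^1·0.833333^5 = 0.401878
  k=2: C(6,2)·0.166667^2·0.833333^4 = 0.200939
  k=3: C(6,3)·0.166667^3·0.833333^3 = 0.053584
  k=4: C(6,4)·0.166667^4·0.833333^2 = 0.008038
Total = 0.664438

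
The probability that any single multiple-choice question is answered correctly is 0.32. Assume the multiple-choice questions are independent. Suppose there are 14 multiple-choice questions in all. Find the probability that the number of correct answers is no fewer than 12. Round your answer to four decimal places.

X ~ Binomial(14, 0.32); P(X ≥ 12) = Σ C(14,k) p^k (1−p)^(14−k) over k:
  k=12: C(14,12)·0.32^12·0.68^2 = 0.000049
  k=13: C(14,13)·0.32^13·0.68^1 = 0.000004
  k=14: C(14,14)·0.32^14·0.68^0 = 0.000000
Total = 0.000052

0.0001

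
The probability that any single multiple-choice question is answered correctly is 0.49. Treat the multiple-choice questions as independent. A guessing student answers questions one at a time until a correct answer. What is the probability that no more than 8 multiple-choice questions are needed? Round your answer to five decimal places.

Y = number of multiple-choice questions to the first success; geometric, p = 0.49.
P(Y ≤ 8) = 1 − (1−p)^8 = 1 − 0.0045768 = 0.9954232

0.99542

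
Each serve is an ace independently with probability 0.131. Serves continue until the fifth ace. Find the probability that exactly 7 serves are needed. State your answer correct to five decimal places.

0.00044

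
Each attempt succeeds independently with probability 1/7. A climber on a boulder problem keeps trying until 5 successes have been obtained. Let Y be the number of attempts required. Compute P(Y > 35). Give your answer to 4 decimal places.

0.4269

Needing more than 35 attempts ⇔ fewer than 5 successes in the first 35. With X ~ Binomial(35, 0.142857), P(Y > 35) = P(X ≤ 4).
  k=0: C(35,0)·0.142857^0·0.857143^35 = 0.004538
  k=1: C(35,1)·0.142857^1·0.857143^34 = 0.026472
  k=2: C(35,2)·0.142857^2·0.857143^33 = 0.075003
  k=3: C(35,3)·0.142857^3·0.857143^32 = 0.137505
  k=4: C(35,4)·0.142857^4·0.857143^31 = 0.183340
P(X ≤ 4) = 0.426857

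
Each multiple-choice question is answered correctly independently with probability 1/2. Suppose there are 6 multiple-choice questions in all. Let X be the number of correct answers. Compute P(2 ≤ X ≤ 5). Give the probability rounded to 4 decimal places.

X ~ Binomial(6, 0.50); P(2 ≤ X ≤ 5) = Σ C(6,k) p^k (1−p)^(6−k) over k:
  k=2: C(6,2)·0.50^2·0.50^4 = 0.234375
  k=3: C(6,3)·0.50^3·0.50^3 = 0.312500
  k=4: C(6,4)·0.50^4·0.50^2 = 0.234375
  k=5: C(6,5)·0.50^5·0.50^1 = 0.093750
Total = 0.875000

0.8750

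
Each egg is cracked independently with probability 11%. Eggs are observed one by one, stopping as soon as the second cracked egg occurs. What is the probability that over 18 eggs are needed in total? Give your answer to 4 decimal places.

0.3958

Needing more than 18 eggs ⇔ fewer than 2 successes in the first 18. With X ~ Binomial(18, 0.11), P(Y > 18) = P(X ≤ 1).
  k=0: C(18,0)·0.11^0·0.89^18 = 0.122750
  k=1: C(18,1)·0.11^1·0.89^17 = 0.273083
P(X ≤ 1) = 0.395833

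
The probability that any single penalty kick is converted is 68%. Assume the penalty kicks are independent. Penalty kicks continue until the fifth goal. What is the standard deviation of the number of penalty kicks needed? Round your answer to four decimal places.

Y = total penalty kicks until the fifth success; negative binomial with r=5, p=0.68.
SD(Y) = √[r(1−p)/p²] = √(3.460208) = 1.860163

1.8602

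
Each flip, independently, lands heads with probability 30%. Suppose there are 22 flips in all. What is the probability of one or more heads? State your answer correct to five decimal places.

P(at least one) = 1 − P(none) = 1 − (1 − 0.30)^22
= 1 − 0.0003910 = 0.9996090

0.99961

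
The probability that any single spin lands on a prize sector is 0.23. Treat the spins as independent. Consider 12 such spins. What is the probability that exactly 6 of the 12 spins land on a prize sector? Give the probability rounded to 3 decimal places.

X ~ Binomial(n=12, p=0.23).
P(X=6) = C(12,6) · p^6 · (1−p)^6
= 924 · 0.00014804 · 0.20842 = 0.02851

0.029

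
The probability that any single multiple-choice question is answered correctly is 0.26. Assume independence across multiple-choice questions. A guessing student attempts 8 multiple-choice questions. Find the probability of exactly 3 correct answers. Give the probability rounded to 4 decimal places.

X ~ Binomial(n=8, p=0.26).
P(X=3) = C(8,3) · p^3 · (1−p)^5
= 56 · 0.017576 · 0.2219 = 0.218407

0.2184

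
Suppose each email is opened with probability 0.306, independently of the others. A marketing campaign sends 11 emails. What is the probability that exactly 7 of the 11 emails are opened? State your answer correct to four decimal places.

0.0192

X ~ Binomial(n=11, p=0.306).
P(X=7) = C(11,7) · p^7 · (1−p)^4
= 330 · 0.00025122 · 0.23197 = 0.019231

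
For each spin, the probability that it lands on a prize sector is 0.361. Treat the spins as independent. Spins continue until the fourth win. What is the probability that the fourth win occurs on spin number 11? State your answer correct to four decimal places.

0.0887

Y = trial on which the fourth success occurs; negative binomial, r=4, p=0.361.
P(Y=11) = C(10,3) · p^4 · (1−p)^7
= 120 · 0.016984 · 0.043502 = 0.088658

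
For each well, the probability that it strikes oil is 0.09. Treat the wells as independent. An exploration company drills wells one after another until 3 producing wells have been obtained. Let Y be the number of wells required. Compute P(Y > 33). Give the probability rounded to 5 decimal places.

Needing more than 33 wells ⇔ fewer than 3 successes in the first 33. With X ~ Binomial(33, 0.09), P(Y > 33) = P(X ≤ 2).
  k=0: C(33,0)·0.09^0·0.91^33 = 0.0445006
  k=1: C(33,1)·0.09^1·0.91^32 = 0.1452382
  k=2: C(33,2)·0.09^2·0.91^31 = 0.2298276
P(X ≤ 2) = 0.4195664

0.41957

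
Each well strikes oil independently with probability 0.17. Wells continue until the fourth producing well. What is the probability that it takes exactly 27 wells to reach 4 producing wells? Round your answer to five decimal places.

0.02989

Y = trial on which the fourth success occurs; negative binomial, r=4, p=0.17.
P(Y=27) = C(26,3) · p^4 · (1−p)^23
= 2600 · 0.00083521 · 0.013766 = 0.0298927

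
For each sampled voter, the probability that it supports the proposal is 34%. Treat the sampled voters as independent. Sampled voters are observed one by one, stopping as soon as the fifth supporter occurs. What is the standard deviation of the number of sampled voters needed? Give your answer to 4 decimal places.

Y = total sampled voters until the fifth success; negative binomial with r=5, p=0.34.
SD(Y) = √[r(1−p)/p²] = √(28.546713) = 5.342912

5.3429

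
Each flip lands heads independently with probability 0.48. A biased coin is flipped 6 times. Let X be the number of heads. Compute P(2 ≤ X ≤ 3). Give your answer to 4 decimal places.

0.5637

X ~ Binomial(6, 0.48); P(2 ≤ X ≤ 3) = Σ C(6,k) p^k (1−p)^(6−k) over k:
  k=2: C(6,2)·0.48^2·0.52^4 = 0.252689
  k=3: C(6,3)·0.48^3·0.52^3 = 0.311002
Total = 0.563692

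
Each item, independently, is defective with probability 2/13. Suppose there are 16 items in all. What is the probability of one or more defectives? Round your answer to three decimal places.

P(at least one) = 1 − P(none) = 1 − (1 − 0.153846)^16
= 1 − 0.06905 = 0.93095

0.931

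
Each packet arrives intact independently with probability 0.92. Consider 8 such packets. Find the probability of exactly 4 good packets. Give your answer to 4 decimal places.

X ~ Binomial(n=8, p=0.92).
P(X=4) = C(8,4) · p^4 · (1−p)^4
= 70 · 0.71639 · 4.096e-05 = 0.002054

0.0021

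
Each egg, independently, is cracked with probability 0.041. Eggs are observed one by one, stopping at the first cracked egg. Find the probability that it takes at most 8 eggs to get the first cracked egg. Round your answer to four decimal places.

0.2846

Y = number of eggs to the first success; geometric, p = 0.041.
P(Y ≤ 8) = 1 − (1−p)^8 = 1 − 0.715400 = 0.284600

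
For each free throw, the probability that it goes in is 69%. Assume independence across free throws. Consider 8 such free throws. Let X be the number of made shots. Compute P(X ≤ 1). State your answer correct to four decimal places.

X ~ Binomial(8, 0.69); P(X ≤ 1) = Σ C(8,k) p^k (1−p)^(8−k) over k:
  k=0: C(8,0)·0.69^0·0.31^8 = 0.000085
  k=1: C(8,1)·0.69^1·0.31^7 = 0.001519
Total = 0.001604

0.0016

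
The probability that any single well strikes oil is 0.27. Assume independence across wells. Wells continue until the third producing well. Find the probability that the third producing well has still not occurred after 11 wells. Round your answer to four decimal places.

Needing more than 11 wells ⇔ fewer than 3 successes in the first 11. With X ~ Binomial(11, 0.27), P(Y > 11) = P(X ≤ 2).
  k=0: C(11,0)·0.27^0·0.73^11 = 0.031373
  k=1: C(11,1)·0.27^1·0.73^10 = 0.127639
  k=2: C(11,2)·0.27^2·0.73^9 = 0.236046
P(X ≤ 2) = 0.395058

0.3951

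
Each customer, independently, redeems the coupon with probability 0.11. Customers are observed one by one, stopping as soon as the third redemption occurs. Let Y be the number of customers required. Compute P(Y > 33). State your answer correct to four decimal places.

0.2809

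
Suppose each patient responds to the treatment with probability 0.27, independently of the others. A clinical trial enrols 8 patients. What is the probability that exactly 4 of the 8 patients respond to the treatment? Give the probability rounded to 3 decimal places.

0.106

X ~ Binomial(n=8, p=0.27).
P(X=4) = C(8,4) · p^4 · (1−p)^4
= 70 · 0.0053144 · 0.28398 = 0.10564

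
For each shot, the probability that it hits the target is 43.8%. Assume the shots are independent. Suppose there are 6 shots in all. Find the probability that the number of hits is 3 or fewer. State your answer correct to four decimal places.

X ~ Binomial(6, 0.438); P(X ≤ 3) = Σ C(6,k) p^k (1−p)^(6−k) over k:
  k=0: C(6,0)·0.438^0·0.562^6 = 0.031508
  k=1: C(6,1)·0.438^1·0.562^5 = 0.147335
  k=2: C(6,2)·0.438^2·0.562^4 = 0.287068
  k=3: C(6,3)·0.438^3·0.562^3 = 0.298306
Total = 0.764217

0.7642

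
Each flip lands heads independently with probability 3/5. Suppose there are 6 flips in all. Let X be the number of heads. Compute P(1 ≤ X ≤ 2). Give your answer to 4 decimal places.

0.1751

X ~ Binomial(6, 0.60); P(1 ≤ X ≤ 2) = Σ C(6,k) p^k (1−p)^(6−k) over k:
  k=1: C(6,1)·0.60^1·0.40^5 = 0.036864
  k=2: C(6,2)·0.60^2·0.40^4 = 0.138240
Total = 0.175104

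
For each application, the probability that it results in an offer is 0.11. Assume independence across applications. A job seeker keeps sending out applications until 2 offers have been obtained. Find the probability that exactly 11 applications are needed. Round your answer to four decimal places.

Y = trial on which the second success occurs; negative binomial, r=2, p=0.11.
P(Y=11) = C(10,1) · p^2 · (1−p)^9
= 10 · 0.0121 · 0.35036 = 0.042393

0.0424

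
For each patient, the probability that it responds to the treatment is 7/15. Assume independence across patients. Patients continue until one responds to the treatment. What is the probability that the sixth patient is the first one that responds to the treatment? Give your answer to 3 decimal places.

Geometric (trials to first success), p = 0.466667.
P(Y = 6) = (1−p)^5 · p = 0.043151 · 0.466667 = 0.02014

0.020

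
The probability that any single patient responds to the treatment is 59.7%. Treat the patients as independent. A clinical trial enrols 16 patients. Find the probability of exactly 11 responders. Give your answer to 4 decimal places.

0.1594

X ~ Binomial(n=16, p=0.597).
P(X=11) = C(16,11) · p^11 · (1−p)^5
= 4368 · 0.0034333 · 0.01063 = 0.159414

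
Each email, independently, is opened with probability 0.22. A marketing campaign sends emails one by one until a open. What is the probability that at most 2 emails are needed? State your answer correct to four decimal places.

Y = number of emails to the first success; geometric, p = 0.22.
P(Y ≤ 2) = 1 − (1−p)^2 = 1 − 0.608400 = 0.391600

0.3916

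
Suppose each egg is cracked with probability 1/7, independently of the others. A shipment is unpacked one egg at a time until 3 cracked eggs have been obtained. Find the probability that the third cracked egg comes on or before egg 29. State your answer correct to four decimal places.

Finishing within 29 eggs ⇔ at least 3 successes in the first 29. With X ~ Binomial(29, 0.142857), P(Y ≤ 29) = 1 − P(X ≤ 2).
  k=0: C(29,0)·0.142857^0·0.857143^29 = 0.011443
  k=1: C(29,1)·0.142857^1·0.857143^28 = 0.055308
  k=2: C(29,2)·0.142857^2·0.857143^27 = 0.129053
1 − 0.195804 = 0.804196

0.8042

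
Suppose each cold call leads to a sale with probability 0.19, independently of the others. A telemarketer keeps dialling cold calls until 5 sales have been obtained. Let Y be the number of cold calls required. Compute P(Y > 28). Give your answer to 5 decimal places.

0.36328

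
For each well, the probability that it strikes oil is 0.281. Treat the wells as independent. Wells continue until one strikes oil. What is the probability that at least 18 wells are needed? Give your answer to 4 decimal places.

0.0037

Y = number of wells to the first success; geometric, p = 0.281.
P(Y > 17) = P(first 17 all fail) = (1−p)^17 = 0.003668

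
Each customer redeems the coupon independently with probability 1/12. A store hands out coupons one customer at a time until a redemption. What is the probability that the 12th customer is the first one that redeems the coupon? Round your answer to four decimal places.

0.0320

Geometric (trials to first success), p = 0.083333.
P(Y = 12) = (1−p)^11 · p = 0.384 · 0.083333 = 0.032000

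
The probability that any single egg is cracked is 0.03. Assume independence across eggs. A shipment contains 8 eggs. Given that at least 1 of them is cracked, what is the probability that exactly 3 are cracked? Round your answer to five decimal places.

0.00600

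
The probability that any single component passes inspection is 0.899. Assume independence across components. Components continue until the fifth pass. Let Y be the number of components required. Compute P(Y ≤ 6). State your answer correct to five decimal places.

0.88376

Finishing within 6 components ⇔ at least 5 successes in the first 6. With X ~ Binomial(6, 0.899), P(Y ≤ 6) = 1 − P(X ≤ 4).
  k=0: C(6,0)·0.899^0·0.101^6 = 0.0000011
  k=1: C(6,1)·0.899^1·0.101^5 = 0.0000567
  k=2: C(6,2)·0.899^2·0.101^4 = 0.0012615
  k=3: C(6,3)·0.899^3·0.101^3 = 0.0149718
  k=4: C(6,4)·0.899^4·0.101^2 = 0.0999477
1 − 0.1162387 = 0.8837613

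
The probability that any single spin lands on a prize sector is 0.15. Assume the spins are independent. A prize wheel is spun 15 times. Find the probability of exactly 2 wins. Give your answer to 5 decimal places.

X ~ Binomial(n=15, p=0.15).
P(X=2) = C(15,2) · p^2 · (1−p)^13
= 105 · 0.0225 · 0.12091 = 0.2856392

0.28564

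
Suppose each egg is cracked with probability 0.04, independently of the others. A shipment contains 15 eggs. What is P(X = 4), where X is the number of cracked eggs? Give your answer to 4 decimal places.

X ~ Binomial(n=15, p=0.04).
P(X=4) = C(15,4) · p^4 · (1−p)^11
= 1365 · 2.56e-06 · 0.63824 = 0.002230

0.0022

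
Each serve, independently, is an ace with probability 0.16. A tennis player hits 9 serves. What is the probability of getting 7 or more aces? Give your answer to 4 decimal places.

0.0001

X ~ Binomial(9, 0.16); P(X ≥ 7) = Σ C(9,k) p^k (1−p)^(9−k) over k:
  k=7: C(9,7)·0.16^7·0.84^2 = 0.000068
  k=8: C(9,8)·0.16^8·0.84^1 = 0.000003
  k=9: C(9,9)·0.16^9·0.84^0 = 0.000000
Total = 0.000072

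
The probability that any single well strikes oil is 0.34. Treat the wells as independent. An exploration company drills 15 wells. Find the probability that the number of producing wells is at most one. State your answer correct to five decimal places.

0.01714

X ~ Binomial(15, 0.34); P(X ≤ 1) = Σ C(15,k) p^k (1−p)^(15−k) over k:
  k=0: C(15,0)·0.34^0·0.66^15 = 0.0019641
  k=1: C(15,1)·0.34^1·0.66^14 = 0.0151770
Total = 0.0171411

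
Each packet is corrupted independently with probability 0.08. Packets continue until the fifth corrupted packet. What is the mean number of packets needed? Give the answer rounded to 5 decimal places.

62.50000

Y = total packets until the fifth success; negative binomial with r=5, p=0.08.
E[Y] = r / p = 5 / 0.08 = 62.5000000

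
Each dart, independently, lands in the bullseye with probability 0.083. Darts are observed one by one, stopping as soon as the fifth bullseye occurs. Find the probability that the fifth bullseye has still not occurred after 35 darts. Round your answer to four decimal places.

0.8389

Needing more than 35 darts ⇔ fewer than 5 successes in the first 35. With X ~ Binomial(35, 0.083), P(Y > 35) = P(X ≤ 4).
  k=0: C(35,0)·0.083^0·0.917^35 = 0.048187
  k=1: C(35,1)·0.083^1·0.917^34 = 0.152652
  k=2: C(35,2)·0.083^2·0.917^33 = 0.234888
  k=3: C(35,3)·0.083^3·0.917^32 = 0.233864
  k=4: C(35,4)·0.083^4·0.917^31 = 0.169341
P(X ≤ 4) = 0.838932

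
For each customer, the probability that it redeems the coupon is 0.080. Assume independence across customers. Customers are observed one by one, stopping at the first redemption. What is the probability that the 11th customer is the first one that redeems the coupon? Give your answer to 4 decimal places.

Geometric (trials to first success), p = 0.08.
P(Y = 11) = (1−p)^10 · p = 0.43439 · 0.08 = 0.034751

0.0348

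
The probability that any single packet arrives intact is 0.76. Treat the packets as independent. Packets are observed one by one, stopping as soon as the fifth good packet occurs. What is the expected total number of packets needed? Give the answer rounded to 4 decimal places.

Y = total packets until the fifth success; negative binomial with r=5, p=0.76.
E[Y] = r / p = 5 / 0.76 = 6.578947

6.5789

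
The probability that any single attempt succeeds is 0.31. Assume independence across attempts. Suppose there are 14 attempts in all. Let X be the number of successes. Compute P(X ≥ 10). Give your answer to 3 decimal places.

0.002

X ~ Binomial(14, 0.31); P(X ≥ 10) = Σ C(14,k) p^k (1−p)^(14−k) over k:
  k=10: C(14,10)·0.31^10·0.69^4 = 0.00186
  k=11: C(14,11)·0.31^11·0.69^3 = 0.00030
  k=12: C(14,12)·0.31^12·0.69^2 = 0.00003
  k=13: C(14,13)·0.31^13·0.69^1 = 0.00000
  k=14: C(14,14)·0.31^14·0.69^0 = 0.00000
Total = 0.00220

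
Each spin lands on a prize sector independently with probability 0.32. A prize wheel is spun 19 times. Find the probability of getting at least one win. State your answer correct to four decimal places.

0.9993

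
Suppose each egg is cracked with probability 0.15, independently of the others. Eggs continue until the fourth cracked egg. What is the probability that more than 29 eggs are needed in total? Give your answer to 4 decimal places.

0.3487

Needing more than 29 eggs ⇔ fewer than 4 successes in the first 29. With X ~ Binomial(29, 0.15), P(Y > 29) = P(X ≤ 3).
  k=0: C(29,0)·0.15^0·0.85^29 = 0.008977
  k=1: C(29,1)·0.15^1·0.85^28 = 0.045943
  k=2: C(29,2)·0.15^2·0.85^27 = 0.113506
  k=3: C(29,3)·0.15^3·0.85^26 = 0.180275
P(X ≤ 3) = 0.348701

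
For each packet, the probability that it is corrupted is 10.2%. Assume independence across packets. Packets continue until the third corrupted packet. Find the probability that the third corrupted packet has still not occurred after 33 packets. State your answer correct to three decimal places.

0.332

Needing more than 33 packets ⇔ fewer than 3 successes in the first 33. With X ~ Binomial(33, 0.102), P(Y > 33) = P(X ≤ 2).
  k=0: C(33,0)·0.102^0·0.898^33 = 0.02872
  k=1: C(33,1)·0.102^1·0.898^32 = 0.10764
  k=2: C(33,2)·0.102^2·0.898^31 = 0.19561
P(X ≤ 2) = 0.33197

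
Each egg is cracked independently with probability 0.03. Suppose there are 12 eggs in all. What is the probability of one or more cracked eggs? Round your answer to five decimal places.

0.30616

P(at least one) = 1 − P(none) = 1 − (1 − 0.03)^12
= 1 − 0.6938424 = 0.3061576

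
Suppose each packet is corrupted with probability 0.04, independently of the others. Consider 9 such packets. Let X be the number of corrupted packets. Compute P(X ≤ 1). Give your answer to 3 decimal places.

0.952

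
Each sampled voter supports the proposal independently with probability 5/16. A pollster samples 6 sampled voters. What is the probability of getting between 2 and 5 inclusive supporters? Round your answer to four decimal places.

0.6055

X ~ Binomial(6, 0.3125); P(2 ≤ X ≤ 5) = Σ C(6,k) p^k (1−p)^(6−k) over k:
  k=2: C(6,2)·0.3125^2·0.6875^4 = 0.327252
  k=3: C(6,3)·0.3125^3·0.6875^3 = 0.198334
  k=4: C(6,4)·0.3125^4·0.6875^2 = 0.067614
  k=5: C(6,5)·0.3125^5·0.6875^1 = 0.012293
Total = 0.605494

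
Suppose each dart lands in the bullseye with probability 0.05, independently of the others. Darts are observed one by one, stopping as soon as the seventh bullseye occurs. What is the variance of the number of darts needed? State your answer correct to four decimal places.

Y = total darts until the seventh success; negative binomial with r=7, p=0.05.
Var(Y) = r(1−p)/p² = 7·0.95 / 0.05² = 2660.000000

2660.0000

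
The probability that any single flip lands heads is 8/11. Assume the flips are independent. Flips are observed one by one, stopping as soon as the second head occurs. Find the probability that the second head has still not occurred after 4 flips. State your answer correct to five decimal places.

Needing more than 4 flips ⇔ fewer than 2 successes in the first 4. With X ~ Binomial(4, 0.727273), P(Y > 4) = P(X ≤ 1).
  k=0: C(4,0)·0.727273^0·0.272727^4 = 0.0055324
  k=1: C(4,1)·0.727273^1·0.272727^3 = 0.0590124
P(X ≤ 1) = 0.0645448

0.06454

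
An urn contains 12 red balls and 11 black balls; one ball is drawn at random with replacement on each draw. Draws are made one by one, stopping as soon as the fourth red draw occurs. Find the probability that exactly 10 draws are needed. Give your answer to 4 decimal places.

0.0745

Y = trial on which the fourth success occurs; negative binomial, r=4, p=0.521739.
P(Y=10) = C(9,3) · p^4 · (1−p)^6
= 84 · 0.074099 · 0.011967 = 0.074487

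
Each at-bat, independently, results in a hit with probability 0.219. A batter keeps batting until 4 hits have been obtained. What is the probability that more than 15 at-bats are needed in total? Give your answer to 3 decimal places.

0.576

Needing more than 15 at-bats ⇔ fewer than 4 successes in the first 15. With X ~ Binomial(15, 0.219), P(Y > 15) = P(X ≤ 3).
  k=0: C(15,0)·0.219^0·0.781^15 = 0.02453
  k=1: C(15,1)·0.219^1·0.781^14 = 0.10319
  k=2: C(15,2)·0.219^2·0.781^13 = 0.20255
  k=3: C(15,3)·0.219^3·0.781^12 = 0.24613
P(X ≤ 3) = 0.57641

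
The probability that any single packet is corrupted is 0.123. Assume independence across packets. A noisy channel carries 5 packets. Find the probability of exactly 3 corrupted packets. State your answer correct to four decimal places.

X ~ Binomial(n=5, p=0.123).
P(X=3) = C(5,3) · p^3 · (1−p)^2
= 10 · 0.0018609 · 0.76913 = 0.014312

0.0143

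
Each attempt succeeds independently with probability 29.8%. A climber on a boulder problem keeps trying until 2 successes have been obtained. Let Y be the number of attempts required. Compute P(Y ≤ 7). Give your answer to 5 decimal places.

Finishing within 7 attempts ⇔ at least 2 successes in the first 7. With X ~ Binomial(7, 0.298), P(Y ≤ 7) = 1 − P(X ≤ 1).
  k=0: C(7,0)·0.298^0·0.702^7 = 0.0840156
  k=1: C(7,1)·0.298^1·0.702^6 = 0.2496531
1 − 0.3336687 = 0.6663313

0.66633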